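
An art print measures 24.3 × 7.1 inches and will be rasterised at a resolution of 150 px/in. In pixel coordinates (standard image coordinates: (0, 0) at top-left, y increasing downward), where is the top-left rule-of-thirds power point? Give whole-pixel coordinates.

In pixels the canvas is 24.3 × 150 = 3645 wide and 7.1 × 150 = 1065 tall.
The top-left point is one-third across and one-third down:
x = 1 × 3645/3 ≈ 1215; y = 1 × 1065/3 ≈ 355.

(1215, 355)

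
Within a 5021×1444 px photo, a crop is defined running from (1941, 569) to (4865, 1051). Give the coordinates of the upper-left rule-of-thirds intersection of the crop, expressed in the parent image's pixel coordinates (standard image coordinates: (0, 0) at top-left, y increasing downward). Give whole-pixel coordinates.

(2916, 730)

Crop width = 4865 − 1941 = 2924 px; one third is 974.67 px.
Crop height = 1051 − 569 = 482 px; one third is 160.67 px.
The upper-left point is one-third across and one-third down within the crop:
x = 1941 + 1 × 974.67 ≈ 2916; y = 569 + 1 × 160.67 ≈ 730.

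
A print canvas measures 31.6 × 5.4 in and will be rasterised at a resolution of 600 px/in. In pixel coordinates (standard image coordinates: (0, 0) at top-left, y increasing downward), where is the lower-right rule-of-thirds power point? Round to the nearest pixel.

In pixels the canvas is 31.6 × 600 = 18960 wide and 5.4 × 600 = 3240 tall.
The lower-right point is two-thirds across and two-thirds down:
x = 2 × 18960/3 ≈ 12640; y = 2 × 3240/3 ≈ 2160.

x = 12640 px, y = 2160 px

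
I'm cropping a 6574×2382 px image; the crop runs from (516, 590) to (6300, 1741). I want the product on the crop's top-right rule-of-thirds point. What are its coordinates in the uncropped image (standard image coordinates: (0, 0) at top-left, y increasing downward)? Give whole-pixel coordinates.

x = 4372 px, y = 974 px

Crop width = 6300 − 516 = 5784 px; one third is 1928.00 px.
Crop height = 1741 − 590 = 1151 px; one third is 383.67 px.
The top-right point is two-thirds across and one-third down within the crop:
x = 516 + 2 × 1928.00 ≈ 4372; y = 590 + 1 × 383.67 ≈ 974.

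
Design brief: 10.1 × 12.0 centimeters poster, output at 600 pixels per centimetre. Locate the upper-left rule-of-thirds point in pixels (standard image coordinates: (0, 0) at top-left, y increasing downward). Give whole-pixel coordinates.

x = 2020 px, y = 2400 px

In pixels the canvas is 10.1 × 600 = 6060 wide and 12.0 × 600 = 7200 tall.
The upper-left point is one-third across and one-third down:
x = 1 × 6060/3 ≈ 2020; y = 1 × 7200/3 ≈ 2400.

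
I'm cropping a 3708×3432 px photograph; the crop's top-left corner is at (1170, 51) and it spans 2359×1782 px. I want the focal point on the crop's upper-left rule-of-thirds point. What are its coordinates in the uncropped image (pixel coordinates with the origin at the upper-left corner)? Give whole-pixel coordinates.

One third of the crop width 2359 is 786.33 px.
One third of the crop height 1782 is 594.00 px.
The upper-left point is one-third across and one-third down within the crop:
x = 1170 + 1 × 786.33 ≈ 1956; y = 51 + 1 × 594.00 ≈ 645.

(1956, 645)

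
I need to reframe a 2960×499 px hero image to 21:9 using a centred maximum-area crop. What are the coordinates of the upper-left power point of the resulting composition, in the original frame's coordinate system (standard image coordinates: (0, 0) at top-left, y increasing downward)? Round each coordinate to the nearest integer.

2960/499 > 21/9, so the 21:9 crop keeps the full height 499 and trims width to 499 × 21/9 = 1164.33 px.
Left offset = (2960 − 1164.33)/2 = 897.83 px; top offset = 0.
Upper-left is one-third across and one-third down within the crop:
x = 897.83 + 1 × 1164.33/3 ≈ 1286; y = 0.00 + 1 × 499.00/3 ≈ 166.

(1286, 166)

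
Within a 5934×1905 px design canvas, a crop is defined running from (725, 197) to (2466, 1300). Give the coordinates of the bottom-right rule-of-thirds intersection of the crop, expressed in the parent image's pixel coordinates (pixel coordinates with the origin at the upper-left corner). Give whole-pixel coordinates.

Crop width = 2466 − 725 = 1741 px; one third is 580.33 px.
Crop height = 1300 − 197 = 1103 px; one third is 367.67 px.
The bottom-right point is two-thirds across and two-thirds down within the crop:
x = 725 + 2 × 580.33 ≈ 1886; y = 197 + 2 × 367.67 ≈ 932.

x = 1886 px, y = 932 px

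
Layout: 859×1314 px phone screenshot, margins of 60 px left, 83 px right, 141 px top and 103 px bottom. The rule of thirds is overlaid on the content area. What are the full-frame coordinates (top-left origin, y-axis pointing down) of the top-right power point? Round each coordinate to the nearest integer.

Content width = 859 − 60 − 83 = 716 px; content height = 1314 − 141 − 103 = 1070 px.
Top-right is two-thirds across and one-third down within the content area.
x = 60 + 2 × 716/3 = 60 + 477.33 ≈ 537
y = 141 + 1 × 1070/3 = 141 + 356.67 ≈ 498

(537, 498)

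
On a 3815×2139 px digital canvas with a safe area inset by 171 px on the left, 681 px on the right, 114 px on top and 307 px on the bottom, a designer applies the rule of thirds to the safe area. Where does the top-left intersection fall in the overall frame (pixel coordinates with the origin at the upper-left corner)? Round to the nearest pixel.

x = 1159 px, y = 687 px

Content width = 3815 − 171 − 681 = 2963 px; content height = 2139 − 114 − 307 = 1718 px.
Top-left is one-third across and one-third down within the safe area.
x = 171 + 1 × 2963/3 = 171 + 987.67 ≈ 1159
y = 114 + 1 × 1718/3 = 114 + 572.67 ≈ 687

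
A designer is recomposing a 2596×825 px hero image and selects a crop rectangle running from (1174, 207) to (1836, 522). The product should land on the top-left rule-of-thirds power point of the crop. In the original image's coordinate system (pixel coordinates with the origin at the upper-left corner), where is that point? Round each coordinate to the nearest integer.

Crop width = 1836 − 1174 = 662 px; one third is 220.67 px.
Crop height = 522 − 207 = 315 px; one third is 105.00 px.
The top-left point is one-third across and one-third down within the crop:
x = 1174 + 1 × 220.67 ≈ 1395; y = 207 + 1 × 105.00 ≈ 312.

x = 1395 px, y = 312 px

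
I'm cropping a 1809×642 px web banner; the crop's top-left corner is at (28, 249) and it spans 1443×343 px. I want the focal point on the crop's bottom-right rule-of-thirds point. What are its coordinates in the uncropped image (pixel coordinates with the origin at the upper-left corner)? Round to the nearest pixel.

One third of the crop width 1443 is 481.00 px.
One third of the crop height 343 is 114.33 px.
The bottom-right point is two-thirds across and two-thirds down within the crop:
x = 28 + 2 × 481.00 ≈ 990; y = 249 + 2 × 114.33 ≈ 478.

(990, 478)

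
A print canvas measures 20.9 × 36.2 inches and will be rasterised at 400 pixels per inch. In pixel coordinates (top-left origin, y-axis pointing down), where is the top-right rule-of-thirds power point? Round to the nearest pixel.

x = 5573 px, y = 4827 px

In pixels the canvas is 20.9 × 400 = 8360 wide and 36.2 × 400 = 14480 tall.
The top-right point is two-thirds across and one-third down:
x = 2 × 8360/3 ≈ 5573; y = 1 × 14480/3 ≈ 4827.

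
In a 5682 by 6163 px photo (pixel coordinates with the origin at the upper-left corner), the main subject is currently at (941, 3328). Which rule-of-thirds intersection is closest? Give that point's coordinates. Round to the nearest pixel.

Third lines: x ∈ {1894, 3788}, y ∈ {2054, 4109}.
941 is closer to x = 1894; 3328 is closer to y = 4109.
So the nearest intersection is the lower-left power point.

(1894, 4109)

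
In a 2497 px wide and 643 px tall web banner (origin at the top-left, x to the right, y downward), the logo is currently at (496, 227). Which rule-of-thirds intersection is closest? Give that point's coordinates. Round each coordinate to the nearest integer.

(832, 214)

Third lines: x ∈ {832, 1665}, y ∈ {214, 429}.
496 is closer to x = 832; 227 is closer to y = 214.
So the nearest intersection is the upper-left power point.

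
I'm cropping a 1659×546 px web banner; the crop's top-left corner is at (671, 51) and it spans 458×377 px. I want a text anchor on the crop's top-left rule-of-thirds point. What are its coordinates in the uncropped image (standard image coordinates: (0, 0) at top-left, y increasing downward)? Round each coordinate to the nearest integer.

(824, 177)

One third of the crop width 458 is 152.67 px.
One third of the crop height 377 is 125.67 px.
The top-left point is one-third across and one-third down within the crop:
x = 671 + 1 × 152.67 ≈ 824; y = 51 + 1 × 125.67 ≈ 177.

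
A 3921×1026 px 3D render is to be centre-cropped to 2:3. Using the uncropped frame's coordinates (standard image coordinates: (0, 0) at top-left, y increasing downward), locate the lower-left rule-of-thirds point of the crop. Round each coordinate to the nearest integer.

3921/1026 > 2/3, so the 2:3 crop keeps the full height 1026 and trims width to 1026 × 2/3 = 684.00 px.
Left offset = (3921 − 684.00)/2 = 1618.50 px; top offset = 0.
Lower-left is one-third across and two-thirds down within the crop:
x = 1618.50 + 1 × 684.00/3 ≈ 1847; y = 0.00 + 2 × 1026.00/3 ≈ 684.

(1847, 684)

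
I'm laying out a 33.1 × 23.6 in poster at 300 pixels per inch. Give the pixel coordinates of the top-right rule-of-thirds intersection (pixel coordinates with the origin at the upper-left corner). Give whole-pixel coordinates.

In pixels the canvas is 33.1 × 300 = 9930 wide and 23.6 × 300 = 7080 tall.
The top-right point is two-thirds across and one-third down:
x = 2 × 9930/3 ≈ 6620; y = 1 × 7080/3 ≈ 2360.

(6620, 2360)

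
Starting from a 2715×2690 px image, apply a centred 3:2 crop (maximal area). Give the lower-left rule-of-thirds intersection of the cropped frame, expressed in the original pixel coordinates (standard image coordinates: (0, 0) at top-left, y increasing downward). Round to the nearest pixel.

2715/2690 < 3/2, so the 3:2 crop keeps the full width 2715 and trims height to 2715 × 2/3 = 1810.00 px.
Top offset = (2690 − 1810.00)/2 = 440.00 px; left offset = 0.
Lower-left is one-third across and two-thirds down within the crop:
x = 0.00 + 1 × 2715.00/3 ≈ 905; y = 440.00 + 2 × 1810.00/3 ≈ 1647.

x = 905 px, y = 1647 px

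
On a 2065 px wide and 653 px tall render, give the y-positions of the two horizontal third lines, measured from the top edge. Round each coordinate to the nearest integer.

y = 218 px and y = 435 px

653 / 3 = 217.67, so the horizontal lines sit at one and two thirds of 653.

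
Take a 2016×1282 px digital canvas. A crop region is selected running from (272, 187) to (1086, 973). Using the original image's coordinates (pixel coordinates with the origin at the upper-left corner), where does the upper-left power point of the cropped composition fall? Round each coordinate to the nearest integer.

Crop width = 1086 − 272 = 814 px; one third is 271.33 px.
Crop height = 973 − 187 = 786 px; one third is 262.00 px.
The upper-left point is one-third across and one-third down within the crop:
x = 272 + 1 × 271.33 ≈ 543; y = 187 + 1 × 262.00 ≈ 449.

x = 543 px, y = 449 px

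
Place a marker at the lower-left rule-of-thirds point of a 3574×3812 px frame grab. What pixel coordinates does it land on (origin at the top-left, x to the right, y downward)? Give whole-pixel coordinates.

The lower-left point sits one-third of the way across and two-thirds of the way down.
x = 1 × 3574/3 ≈ 1191; y = 2 × 3812/3 ≈ 2541.

x = 1191 px, y = 2541 px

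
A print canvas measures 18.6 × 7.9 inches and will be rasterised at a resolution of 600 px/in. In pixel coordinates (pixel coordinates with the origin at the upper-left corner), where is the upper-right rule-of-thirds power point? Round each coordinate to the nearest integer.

In pixels the canvas is 18.6 × 600 = 11160 wide and 7.9 × 600 = 4740 tall.
The upper-right point is two-thirds across and one-third down:
x = 2 × 11160/3 ≈ 7440; y = 1 × 4740/3 ≈ 1580.

(7440, 1580)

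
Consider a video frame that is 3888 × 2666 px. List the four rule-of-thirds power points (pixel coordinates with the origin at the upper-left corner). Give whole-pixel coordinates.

One third of 3888 is 1296; one third of 2666 is 888.67.
Vertical third lines at x = 1296 and x = 2592; horizontal third lines at y = 889 and y = 1777.

(1296, 889), (2592, 889), (1296, 1777), (2592, 1777)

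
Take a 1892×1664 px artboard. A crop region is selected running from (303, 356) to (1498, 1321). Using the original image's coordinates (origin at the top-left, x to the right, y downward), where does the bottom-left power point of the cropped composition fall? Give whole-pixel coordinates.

x = 701 px, y = 999 px

Crop width = 1498 − 303 = 1195 px; one third is 398.33 px.
Crop height = 1321 − 356 = 965 px; one third is 321.67 px.
The bottom-left point is one-third across and two-thirds down within the crop:
x = 303 + 1 × 398.33 ≈ 701; y = 356 + 2 × 321.67 ≈ 999.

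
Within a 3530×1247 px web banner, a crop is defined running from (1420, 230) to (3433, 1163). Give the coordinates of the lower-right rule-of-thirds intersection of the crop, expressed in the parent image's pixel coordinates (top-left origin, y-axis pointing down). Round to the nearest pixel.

x = 2762 px, y = 852 px

Crop width = 3433 − 1420 = 2013 px; one third is 671.00 px.
Crop height = 1163 − 230 = 933 px; one third is 311.00 px.
The lower-right point is two-thirds across and two-thirds down within the crop:
x = 1420 + 2 × 671.00 ≈ 2762; y = 230 + 2 × 311.00 ≈ 852.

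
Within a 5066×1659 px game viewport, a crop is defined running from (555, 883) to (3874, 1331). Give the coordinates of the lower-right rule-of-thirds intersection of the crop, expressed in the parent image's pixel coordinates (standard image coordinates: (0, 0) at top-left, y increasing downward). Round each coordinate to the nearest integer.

Crop width = 3874 − 555 = 3319 px; one third is 1106.33 px.
Crop height = 1331 − 883 = 448 px; one third is 149.33 px.
The lower-right point is two-thirds across and two-thirds down within the crop:
x = 555 + 2 × 1106.33 ≈ 2768; y = 883 + 2 × 149.33 ≈ 1182.

(2768, 1182)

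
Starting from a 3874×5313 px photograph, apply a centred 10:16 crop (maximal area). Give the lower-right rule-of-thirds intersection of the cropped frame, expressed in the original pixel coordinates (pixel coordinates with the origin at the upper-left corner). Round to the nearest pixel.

(2490, 3542)

3874/5313 > 10/16, so the 10:16 crop keeps the full height 5313 and trims width to 5313 × 10/16 = 3320.62 px.
Left offset = (3874 − 3320.62)/2 = 276.69 px; top offset = 0.
Lower-right is two-thirds across and two-thirds down within the crop:
x = 276.69 + 2 × 3320.62/3 ≈ 2490; y = 0.00 + 2 × 5313.00/3 ≈ 3542.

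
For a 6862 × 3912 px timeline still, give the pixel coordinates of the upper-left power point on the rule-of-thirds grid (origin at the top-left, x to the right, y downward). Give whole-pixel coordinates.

The upper-left point sits one-third of the way across and one-third of the way down.
x = 1 × 6862/3 ≈ 2287; y = 1 × 3912/3 ≈ 1304.

(2287, 1304)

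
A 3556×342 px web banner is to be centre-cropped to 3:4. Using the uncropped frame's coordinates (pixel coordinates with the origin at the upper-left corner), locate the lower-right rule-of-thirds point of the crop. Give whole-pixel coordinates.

x = 1821 px, y = 228 px

3556/342 > 3/4, so the 3:4 crop keeps the full height 342 and trims width to 342 × 3/4 = 256.50 px.
Left offset = (3556 − 256.50)/2 = 1649.75 px; top offset = 0.
Lower-right is two-thirds across and two-thirds down within the crop:
x = 1649.75 + 2 × 256.50/3 ≈ 1821; y = 0.00 + 2 × 342.00/3 ≈ 228.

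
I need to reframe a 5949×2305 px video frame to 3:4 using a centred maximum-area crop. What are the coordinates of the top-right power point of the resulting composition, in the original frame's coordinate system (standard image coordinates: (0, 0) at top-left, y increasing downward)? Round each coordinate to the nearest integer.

5949/2305 > 3/4, so the 3:4 crop keeps the full height 2305 and trims width to 2305 × 3/4 = 1728.75 px.
Left offset = (5949 − 1728.75)/2 = 2110.12 px; top offset = 0.
Top-right is two-thirds across and one-third down within the crop:
x = 2110.12 + 2 × 1728.75/3 ≈ 3263; y = 0.00 + 1 × 2305.00/3 ≈ 768.

(3263, 768)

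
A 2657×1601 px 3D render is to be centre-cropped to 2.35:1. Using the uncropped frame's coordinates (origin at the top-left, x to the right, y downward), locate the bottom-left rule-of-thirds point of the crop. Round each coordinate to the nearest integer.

x = 886 px, y = 989 px

2657/1601 < 2.35/1, so the 2.35:1 crop keeps the full width 2657 and trims height to 2657 × 1/2.35 = 1130.64 px.
Top offset = (1601 − 1130.64)/2 = 235.18 px; left offset = 0.
Bottom-left is one-third across and two-thirds down within the crop:
x = 0.00 + 1 × 2657.00/3 ≈ 886; y = 235.18 + 2 × 1130.64/3 ≈ 989.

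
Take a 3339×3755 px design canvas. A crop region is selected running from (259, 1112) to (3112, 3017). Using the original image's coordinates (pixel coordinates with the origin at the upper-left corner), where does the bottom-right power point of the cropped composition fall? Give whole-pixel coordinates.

Crop width = 3112 − 259 = 2853 px; one third is 951.00 px.
Crop height = 3017 − 1112 = 1905 px; one third is 635.00 px.
The bottom-right point is two-thirds across and two-thirds down within the crop:
x = 259 + 2 × 951.00 ≈ 2161; y = 1112 + 2 × 635.00 ≈ 2382.

(2161, 2382)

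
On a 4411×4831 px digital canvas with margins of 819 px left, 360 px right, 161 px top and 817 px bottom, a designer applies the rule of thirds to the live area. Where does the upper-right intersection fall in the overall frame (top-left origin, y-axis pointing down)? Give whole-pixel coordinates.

Content width = 4411 − 819 − 360 = 3232 px; content height = 4831 − 161 − 817 = 3853 px.
Upper-right is two-thirds across and one-third down within the live area.
x = 819 + 2 × 3232/3 = 819 + 2154.67 ≈ 2974
y = 161 + 1 × 3853/3 = 161 + 1284.33 ≈ 1445

(2974, 1445)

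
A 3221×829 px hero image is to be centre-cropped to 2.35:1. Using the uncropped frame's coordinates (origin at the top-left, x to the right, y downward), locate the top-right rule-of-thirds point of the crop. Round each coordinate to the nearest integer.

3221/829 > 2.35/1, so the 2.35:1 crop keeps the full height 829 and trims width to 829 × 2.35/1 = 1948.15 px.
Left offset = (3221 − 1948.15)/2 = 636.42 px; top offset = 0.
Top-right is two-thirds across and one-third down within the crop:
x = 636.42 + 2 × 1948.15/3 ≈ 1935; y = 0.00 + 1 × 829.00/3 ≈ 276.

x = 1935 px, y = 276 px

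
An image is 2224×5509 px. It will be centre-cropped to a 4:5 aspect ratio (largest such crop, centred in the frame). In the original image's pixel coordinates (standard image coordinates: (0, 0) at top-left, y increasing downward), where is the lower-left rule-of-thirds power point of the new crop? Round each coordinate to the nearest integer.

x = 741 px, y = 3218 px

2224/5509 < 4/5, so the 4:5 crop keeps the full width 2224 and trims height to 2224 × 5/4 = 2780.00 px.
Top offset = (5509 − 2780.00)/2 = 1364.50 px; left offset = 0.
Lower-left is one-third across and two-thirds down within the crop:
x = 0.00 + 1 × 2224.00/3 ≈ 741; y = 1364.50 + 2 × 2780.00/3 ≈ 3218.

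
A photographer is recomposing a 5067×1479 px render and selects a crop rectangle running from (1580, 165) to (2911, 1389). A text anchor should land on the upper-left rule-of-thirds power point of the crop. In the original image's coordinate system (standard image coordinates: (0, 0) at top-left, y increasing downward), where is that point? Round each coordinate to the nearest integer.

Crop width = 2911 − 1580 = 1331 px; one third is 443.67 px.
Crop height = 1389 − 165 = 1224 px; one third is 408.00 px.
The upper-left point is one-third across and one-third down within the crop:
x = 1580 + 1 × 443.67 ≈ 2024; y = 165 + 1 × 408.00 ≈ 573.

x = 2024 px, y = 573 px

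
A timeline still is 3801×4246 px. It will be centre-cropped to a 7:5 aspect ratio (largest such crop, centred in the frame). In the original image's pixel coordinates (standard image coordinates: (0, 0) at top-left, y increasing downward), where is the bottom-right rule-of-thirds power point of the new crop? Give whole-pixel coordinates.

(2534, 2576)

3801/4246 < 7/5, so the 7:5 crop keeps the full width 3801 and trims height to 3801 × 5/7 = 2715.00 px.
Top offset = (4246 − 2715.00)/2 = 765.50 px; left offset = 0.
Bottom-right is two-thirds across and two-thirds down within the crop:
x = 0.00 + 2 × 3801.00/3 ≈ 2534; y = 765.50 + 2 × 2715.00/3 ≈ 2576.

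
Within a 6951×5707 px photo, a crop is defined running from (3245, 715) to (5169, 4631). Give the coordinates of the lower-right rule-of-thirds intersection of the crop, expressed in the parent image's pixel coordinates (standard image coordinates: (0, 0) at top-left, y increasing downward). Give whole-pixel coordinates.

Crop width = 5169 − 3245 = 1924 px; one third is 641.33 px.
Crop height = 4631 − 715 = 3916 px; one third is 1305.33 px.
The lower-right point is two-thirds across and two-thirds down within the crop:
x = 3245 + 2 × 641.33 ≈ 4528; y = 715 + 2 × 1305.33 ≈ 3326.

(4528, 3326)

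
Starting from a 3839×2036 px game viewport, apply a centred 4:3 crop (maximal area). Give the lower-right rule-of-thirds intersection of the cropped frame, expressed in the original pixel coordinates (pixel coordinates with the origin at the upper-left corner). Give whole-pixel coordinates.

3839/2036 > 4/3, so the 4:3 crop keeps the full height 2036 and trims width to 2036 × 4/3 = 2714.67 px.
Left offset = (3839 − 2714.67)/2 = 562.17 px; top offset = 0.
Lower-right is two-thirds across and two-thirds down within the crop:
x = 562.17 + 2 × 2714.67/3 ≈ 2372; y = 0.00 + 2 × 2036.00/3 ≈ 1357.

(2372, 1357)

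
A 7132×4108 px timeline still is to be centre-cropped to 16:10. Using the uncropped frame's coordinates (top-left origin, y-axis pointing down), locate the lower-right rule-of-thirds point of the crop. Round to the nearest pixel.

(4661, 2739)

7132/4108 > 16/10, so the 16:10 crop keeps the full height 4108 and trims width to 4108 × 16/10 = 6572.80 px.
Left offset = (7132 − 6572.80)/2 = 279.60 px; top offset = 0.
Lower-right is two-thirds across and two-thirds down within the crop:
x = 279.60 + 2 × 6572.80/3 ≈ 4661; y = 0.00 + 2 × 4108.00/3 ≈ 2739.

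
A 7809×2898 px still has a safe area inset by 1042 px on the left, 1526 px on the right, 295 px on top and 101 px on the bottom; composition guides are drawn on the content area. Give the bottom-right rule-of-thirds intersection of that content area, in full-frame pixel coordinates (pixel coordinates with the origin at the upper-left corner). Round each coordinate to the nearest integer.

Content width = 7809 − 1042 − 1526 = 5241 px; content height = 2898 − 295 − 101 = 2502 px.
Bottom-right is two-thirds across and two-thirds down within the content area.
x = 1042 + 2 × 5241/3 = 1042 + 3494.00 ≈ 4536
y = 295 + 2 × 2502/3 = 295 + 1668.00 ≈ 1963

x = 4536 px, y = 1963 px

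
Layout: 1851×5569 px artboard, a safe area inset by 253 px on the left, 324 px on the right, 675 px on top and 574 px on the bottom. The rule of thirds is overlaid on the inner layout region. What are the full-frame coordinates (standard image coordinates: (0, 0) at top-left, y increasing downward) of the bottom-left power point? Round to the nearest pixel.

(678, 3555)

Content width = 1851 − 253 − 324 = 1274 px; content height = 5569 − 675 − 574 = 4320 px.
Bottom-left is one-third across and two-thirds down within the inner layout region.
x = 253 + 1 × 1274/3 = 253 + 424.67 ≈ 678
y = 675 + 2 × 4320/3 = 675 + 2880.00 ≈ 3555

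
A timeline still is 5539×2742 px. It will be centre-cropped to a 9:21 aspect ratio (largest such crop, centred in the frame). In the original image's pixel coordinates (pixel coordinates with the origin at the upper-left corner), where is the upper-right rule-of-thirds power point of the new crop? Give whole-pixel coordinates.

(2965, 914)

5539/2742 > 9/21, so the 9:21 crop keeps the full height 2742 and trims width to 2742 × 9/21 = 1175.14 px.
Left offset = (5539 − 1175.14)/2 = 2181.93 px; top offset = 0.
Upper-right is two-thirds across and one-third down within the crop:
x = 2181.93 + 2 × 1175.14/3 ≈ 2965; y = 0.00 + 1 × 2742.00/3 ≈ 914.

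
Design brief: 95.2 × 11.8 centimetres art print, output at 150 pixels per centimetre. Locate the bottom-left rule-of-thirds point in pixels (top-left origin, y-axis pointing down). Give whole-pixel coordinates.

(4760, 1180)

In pixels the canvas is 95.2 × 150 = 14280 wide and 11.8 × 150 = 1770 tall.
The bottom-left point is one-third across and two-thirds down:
x = 1 × 14280/3 ≈ 4760; y = 2 × 1770/3 ≈ 1180.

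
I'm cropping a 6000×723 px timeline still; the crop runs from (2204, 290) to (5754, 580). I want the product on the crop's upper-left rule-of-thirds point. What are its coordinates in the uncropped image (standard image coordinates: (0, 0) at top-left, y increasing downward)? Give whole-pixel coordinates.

(3387, 387)

Crop width = 5754 − 2204 = 3550 px; one third is 1183.33 px.
Crop height = 580 − 290 = 290 px; one third is 96.67 px.
The upper-left point is one-third across and one-third down within the crop:
x = 2204 + 1 × 1183.33 ≈ 3387; y = 290 + 1 × 96.67 ≈ 387.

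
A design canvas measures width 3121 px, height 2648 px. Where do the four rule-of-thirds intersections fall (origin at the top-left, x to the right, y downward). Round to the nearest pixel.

(1040, 883), (2081, 883), (1040, 1765), (2081, 1765)

One third of 3121 is 1040.33; one third of 2648 is 882.67.
Vertical third lines at x = 1040 and x = 2081; horizontal third lines at y = 883 and y = 1765.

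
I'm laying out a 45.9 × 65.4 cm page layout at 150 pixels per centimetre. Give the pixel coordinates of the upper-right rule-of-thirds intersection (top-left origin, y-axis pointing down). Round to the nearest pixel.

In pixels the canvas is 45.9 × 150 = 6885 wide and 65.4 × 150 = 9810 tall.
The upper-right point is two-thirds across and one-third down:
x = 2 × 6885/3 ≈ 4590; y = 1 × 9810/3 ≈ 3270.

x = 4590 px, y = 3270 px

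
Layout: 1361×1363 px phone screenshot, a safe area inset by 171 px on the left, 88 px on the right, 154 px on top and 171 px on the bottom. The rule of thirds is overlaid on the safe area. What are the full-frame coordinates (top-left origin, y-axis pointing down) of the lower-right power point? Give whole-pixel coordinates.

Content width = 1361 − 171 − 88 = 1102 px; content height = 1363 − 154 − 171 = 1038 px.
Lower-right is two-thirds across and two-thirds down within the safe area.
x = 171 + 2 × 1102/3 = 171 + 734.67 ≈ 906
y = 154 + 2 × 1038/3 = 154 + 692.00 ≈ 846

(906, 846)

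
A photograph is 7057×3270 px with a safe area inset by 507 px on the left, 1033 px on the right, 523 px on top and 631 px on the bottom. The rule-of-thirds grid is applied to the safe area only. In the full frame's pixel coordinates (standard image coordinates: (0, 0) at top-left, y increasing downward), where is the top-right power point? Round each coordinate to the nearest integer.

Content width = 7057 − 507 − 1033 = 5517 px; content height = 3270 − 523 − 631 = 2116 px.
Top-right is two-thirds across and one-third down within the safe area.
x = 507 + 2 × 5517/3 = 507 + 3678.00 ≈ 4185
y = 523 + 1 × 2116/3 = 523 + 705.33 ≈ 1228

x = 4185 px, y = 1228 px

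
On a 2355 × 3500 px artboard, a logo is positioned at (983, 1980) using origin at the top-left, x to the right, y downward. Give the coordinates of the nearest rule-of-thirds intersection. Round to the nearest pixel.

Third lines: x ∈ {785, 1570}, y ∈ {1167, 2333}.
983 is closer to x = 785; 1980 is closer to y = 2333.
So the nearest intersection is the lower-left power point.

x = 785 px, y = 2333 px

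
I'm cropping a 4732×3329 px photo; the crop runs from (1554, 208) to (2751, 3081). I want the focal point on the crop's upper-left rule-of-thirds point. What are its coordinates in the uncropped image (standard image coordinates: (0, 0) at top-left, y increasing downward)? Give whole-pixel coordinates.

(1953, 1166)

Crop width = 2751 − 1554 = 1197 px; one third is 399.00 px.
Crop height = 3081 − 208 = 2873 px; one third is 957.67 px.
The upper-left point is one-third across and one-third down within the crop:
x = 1554 + 1 × 399.00 ≈ 1953; y = 208 + 1 × 957.67 ≈ 1166.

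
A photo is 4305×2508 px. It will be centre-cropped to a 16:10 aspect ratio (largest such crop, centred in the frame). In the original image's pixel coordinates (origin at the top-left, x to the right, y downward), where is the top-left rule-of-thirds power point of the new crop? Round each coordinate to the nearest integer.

(1484, 836)

4305/2508 > 16/10, so the 16:10 crop keeps the full height 2508 and trims width to 2508 × 16/10 = 4012.80 px.
Left offset = (4305 − 4012.80)/2 = 146.10 px; top offset = 0.
Top-left is one-third across and one-third down within the crop:
x = 146.10 + 1 × 4012.80/3 ≈ 1484; y = 0.00 + 1 × 2508.00/3 ≈ 836.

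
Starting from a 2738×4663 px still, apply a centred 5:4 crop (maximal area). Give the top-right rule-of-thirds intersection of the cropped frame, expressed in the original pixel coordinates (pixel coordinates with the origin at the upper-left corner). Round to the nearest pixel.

x = 1825 px, y = 1966 px

2738/4663 < 5/4, so the 5:4 crop keeps the full width 2738 and trims height to 2738 × 4/5 = 2190.40 px.
Top offset = (4663 − 2190.40)/2 = 1236.30 px; left offset = 0.
Top-right is two-thirds across and one-third down within the crop:
x = 0.00 + 2 × 2738.00/3 ≈ 1825; y = 1236.30 + 1 × 2190.40/3 ≈ 1966.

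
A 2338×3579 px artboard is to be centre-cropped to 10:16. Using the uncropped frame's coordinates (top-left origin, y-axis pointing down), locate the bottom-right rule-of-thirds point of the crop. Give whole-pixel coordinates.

x = 1542 px, y = 2386 px

2338/3579 > 10/16, so the 10:16 crop keeps the full height 3579 and trims width to 3579 × 10/16 = 2236.88 px.
Left offset = (2338 − 2236.88)/2 = 50.56 px; top offset = 0.
Bottom-right is two-thirds across and two-thirds down within the crop:
x = 50.56 + 2 × 2236.88/3 ≈ 1542; y = 0.00 + 2 × 3579.00/3 ≈ 2386.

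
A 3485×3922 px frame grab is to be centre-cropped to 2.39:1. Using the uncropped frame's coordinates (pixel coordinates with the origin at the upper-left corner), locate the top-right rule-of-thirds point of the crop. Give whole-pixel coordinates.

3485/3922 < 2.39/1, so the 2.39:1 crop keeps the full width 3485 and trims height to 3485 × 1/2.39 = 1458.16 px.
Top offset = (3922 − 1458.16)/2 = 1231.92 px; left offset = 0.
Top-right is two-thirds across and one-third down within the crop:
x = 0.00 + 2 × 3485.00/3 ≈ 2323; y = 1231.92 + 1 × 1458.16/3 ≈ 1718.

(2323, 1718)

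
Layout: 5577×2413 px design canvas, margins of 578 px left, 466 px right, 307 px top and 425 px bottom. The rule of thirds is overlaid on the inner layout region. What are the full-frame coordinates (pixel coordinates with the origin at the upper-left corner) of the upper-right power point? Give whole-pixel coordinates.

(3600, 867)

Content width = 5577 − 578 − 466 = 4533 px; content height = 2413 − 307 − 425 = 1681 px.
Upper-right is two-thirds across and one-third down within the inner layout region.
x = 578 + 2 × 4533/3 = 578 + 3022.00 ≈ 3600
y = 307 + 1 × 1681/3 = 307 + 560.33 ≈ 867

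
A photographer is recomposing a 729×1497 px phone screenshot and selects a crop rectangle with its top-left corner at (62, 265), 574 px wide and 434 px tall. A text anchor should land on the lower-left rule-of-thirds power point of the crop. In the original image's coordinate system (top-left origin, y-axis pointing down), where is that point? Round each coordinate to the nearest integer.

One third of the crop width 574 is 191.33 px.
One third of the crop height 434 is 144.67 px.
The lower-left point is one-third across and two-thirds down within the crop:
x = 62 + 1 × 191.33 ≈ 253; y = 265 + 2 × 144.67 ≈ 554.

(253, 554)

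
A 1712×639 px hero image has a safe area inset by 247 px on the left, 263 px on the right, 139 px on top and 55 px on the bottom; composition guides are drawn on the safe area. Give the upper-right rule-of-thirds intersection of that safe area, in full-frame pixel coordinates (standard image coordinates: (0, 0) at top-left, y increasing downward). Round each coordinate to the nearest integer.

Content width = 1712 − 247 − 263 = 1202 px; content height = 639 − 139 − 55 = 445 px.
Upper-right is two-thirds across and one-third down within the safe area.
x = 247 + 2 × 1202/3 = 247 + 801.33 ≈ 1048
y = 139 + 1 × 445/3 = 139 + 148.33 ≈ 287

(1048, 287)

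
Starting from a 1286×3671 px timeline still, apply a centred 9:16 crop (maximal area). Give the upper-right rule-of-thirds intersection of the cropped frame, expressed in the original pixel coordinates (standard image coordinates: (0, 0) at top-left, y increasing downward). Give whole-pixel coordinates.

1286/3671 < 9/16, so the 9:16 crop keeps the full width 1286 and trims height to 1286 × 16/9 = 2286.22 px.
Top offset = (3671 − 2286.22)/2 = 692.39 px; left offset = 0.
Upper-right is two-thirds across and one-third down within the crop:
x = 0.00 + 2 × 1286.00/3 ≈ 857; y = 692.39 + 1 × 2286.22/3 ≈ 1454.

x = 857 px, y = 1454 px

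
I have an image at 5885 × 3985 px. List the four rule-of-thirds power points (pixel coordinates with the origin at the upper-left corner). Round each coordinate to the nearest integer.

(1962, 1328), (3923, 1328), (1962, 2657), (3923, 2657)

One third of 5885 is 1961.67; one third of 3985 is 1328.33.
Vertical third lines at x = 1962 and x = 3923; horizontal third lines at y = 1328 and y = 2657.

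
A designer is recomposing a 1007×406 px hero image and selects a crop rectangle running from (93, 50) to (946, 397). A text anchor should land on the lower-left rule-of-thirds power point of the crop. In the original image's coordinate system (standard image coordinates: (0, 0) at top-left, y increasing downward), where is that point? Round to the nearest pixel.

(377, 281)

Crop width = 946 − 93 = 853 px; one third is 284.33 px.
Crop height = 397 − 50 = 347 px; one third is 115.67 px.
The lower-left point is one-third across and two-thirds down within the crop:
x = 93 + 1 × 284.33 ≈ 377; y = 50 + 2 × 115.67 ≈ 281.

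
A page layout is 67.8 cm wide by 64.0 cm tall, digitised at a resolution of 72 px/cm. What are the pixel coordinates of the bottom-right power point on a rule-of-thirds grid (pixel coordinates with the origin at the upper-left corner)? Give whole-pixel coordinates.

In pixels the canvas is 67.8 × 72 = 4881.6 wide and 64.0 × 72 = 4608 tall.
The bottom-right point is two-thirds across and two-thirds down:
x = 2 × 4881.6/3 ≈ 3254; y = 2 × 4608/3 ≈ 3072.

x = 3254 px, y = 3072 px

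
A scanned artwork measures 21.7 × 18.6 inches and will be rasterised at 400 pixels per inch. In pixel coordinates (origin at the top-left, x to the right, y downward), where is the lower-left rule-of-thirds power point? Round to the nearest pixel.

(2893, 4960)

In pixels the canvas is 21.7 × 400 = 8680 wide and 18.6 × 400 = 7440 tall.
The lower-left point is one-third across and two-thirds down:
x = 1 × 8680/3 ≈ 2893; y = 2 × 7440/3 ≈ 4960.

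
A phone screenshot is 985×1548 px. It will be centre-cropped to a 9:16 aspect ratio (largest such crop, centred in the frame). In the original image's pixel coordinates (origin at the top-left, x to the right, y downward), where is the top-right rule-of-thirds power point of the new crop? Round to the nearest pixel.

(638, 516)

985/1548 > 9/16, so the 9:16 crop keeps the full height 1548 and trims width to 1548 × 9/16 = 870.75 px.
Left offset = (985 − 870.75)/2 = 57.12 px; top offset = 0.
Top-right is two-thirds across and one-third down within the crop:
x = 57.12 + 2 × 870.75/3 ≈ 638; y = 0.00 + 1 × 1548.00/3 ≈ 516.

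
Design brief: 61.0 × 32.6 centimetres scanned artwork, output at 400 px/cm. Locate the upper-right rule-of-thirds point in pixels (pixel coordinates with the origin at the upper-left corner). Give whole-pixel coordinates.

In pixels the canvas is 61.0 × 400 = 24400 wide and 32.6 × 400 = 13040 tall.
The upper-right point is two-thirds across and one-third down:
x = 2 × 24400/3 ≈ 16267; y = 1 × 13040/3 ≈ 4347.

x = 16267 px, y = 4347 px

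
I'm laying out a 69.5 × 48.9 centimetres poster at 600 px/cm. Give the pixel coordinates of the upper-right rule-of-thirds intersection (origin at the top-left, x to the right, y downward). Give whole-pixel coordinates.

In pixels the canvas is 69.5 × 600 = 41700 wide and 48.9 × 600 = 29340 tall.
The upper-right point is two-thirds across and one-third down:
x = 2 × 41700/3 ≈ 27800; y = 1 × 29340/3 ≈ 9780.

x = 27800 px, y = 9780 px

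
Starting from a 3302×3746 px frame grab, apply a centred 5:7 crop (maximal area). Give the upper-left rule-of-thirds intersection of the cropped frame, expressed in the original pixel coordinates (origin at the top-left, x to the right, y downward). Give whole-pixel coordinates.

3302/3746 > 5/7, so the 5:7 crop keeps the full height 3746 and trims width to 3746 × 5/7 = 2675.71 px.
Left offset = (3302 − 2675.71)/2 = 313.14 px; top offset = 0.
Upper-left is one-third across and one-third down within the crop:
x = 313.14 + 1 × 2675.71/3 ≈ 1205; y = 0.00 + 1 × 3746.00/3 ≈ 1249.

x = 1205 px, y = 1249 px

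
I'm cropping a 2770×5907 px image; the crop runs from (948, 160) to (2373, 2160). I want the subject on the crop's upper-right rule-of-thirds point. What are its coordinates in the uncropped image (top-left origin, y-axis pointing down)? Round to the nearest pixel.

x = 1898 px, y = 827 px

Crop width = 2373 − 948 = 1425 px; one third is 475.00 px.
Crop height = 2160 − 160 = 2000 px; one third is 666.67 px.
The upper-right point is two-thirds across and one-third down within the crop:
x = 948 + 2 × 475.00 ≈ 1898; y = 160 + 1 × 666.67 ≈ 827.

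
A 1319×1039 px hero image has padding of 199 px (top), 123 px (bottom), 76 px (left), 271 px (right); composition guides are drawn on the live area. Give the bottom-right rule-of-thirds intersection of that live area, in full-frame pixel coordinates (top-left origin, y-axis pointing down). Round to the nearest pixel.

x = 724 px, y = 677 px

Content width = 1319 − 76 − 271 = 972 px; content height = 1039 − 199 − 123 = 717 px.
Bottom-right is two-thirds across and two-thirds down within the live area.
x = 76 + 2 × 972/3 = 76 + 648.00 ≈ 724
y = 199 + 2 × 717/3 = 199 + 478.00 ≈ 677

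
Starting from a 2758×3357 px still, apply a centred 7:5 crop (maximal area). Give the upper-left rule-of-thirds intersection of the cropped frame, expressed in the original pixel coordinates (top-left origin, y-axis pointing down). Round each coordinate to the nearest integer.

x = 919 px, y = 1350 px

2758/3357 < 7/5, so the 7:5 crop keeps the full width 2758 and trims height to 2758 × 5/7 = 1970.00 px.
Top offset = (3357 − 1970.00)/2 = 693.50 px; left offset = 0.
Upper-left is one-third across and one-third down within the crop:
x = 0.00 + 1 × 2758.00/3 ≈ 919; y = 693.50 + 1 × 1970.00/3 ≈ 1350.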